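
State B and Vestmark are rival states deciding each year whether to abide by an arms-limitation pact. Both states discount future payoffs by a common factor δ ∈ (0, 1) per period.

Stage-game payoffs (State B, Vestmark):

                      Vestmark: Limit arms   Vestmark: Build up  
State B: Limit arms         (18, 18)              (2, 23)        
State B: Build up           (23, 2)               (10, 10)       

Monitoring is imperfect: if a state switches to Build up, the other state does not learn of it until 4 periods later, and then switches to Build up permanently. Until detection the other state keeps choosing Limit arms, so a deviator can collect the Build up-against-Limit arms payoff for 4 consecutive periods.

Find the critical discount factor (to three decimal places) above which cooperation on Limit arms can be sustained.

0.788

A deviator earns 23 for 4 periods, then 10 forever; cooperating earns 18 forever. Multiplying the IC by (1−δ):
18 ≥ 23(1−δ^4) + 10δ^4, so 13·δ^4 ≥ 5 and δ^4 ≥ 5/13.
δ ≥ (5/13)^(1/4) ≈ 0.788.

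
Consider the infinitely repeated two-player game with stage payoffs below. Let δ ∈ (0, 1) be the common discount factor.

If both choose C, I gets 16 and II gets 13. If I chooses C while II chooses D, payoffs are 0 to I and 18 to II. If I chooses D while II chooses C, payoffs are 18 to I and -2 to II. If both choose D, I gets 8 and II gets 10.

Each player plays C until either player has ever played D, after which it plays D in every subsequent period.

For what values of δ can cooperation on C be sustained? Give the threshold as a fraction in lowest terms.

5/8

I's threshold: (18−16)/(18−8) = 1/5.
II's threshold: (18−13)/(18−10) = 5/8.
1/5 < 5/8, so II binds and δ* = 5/8.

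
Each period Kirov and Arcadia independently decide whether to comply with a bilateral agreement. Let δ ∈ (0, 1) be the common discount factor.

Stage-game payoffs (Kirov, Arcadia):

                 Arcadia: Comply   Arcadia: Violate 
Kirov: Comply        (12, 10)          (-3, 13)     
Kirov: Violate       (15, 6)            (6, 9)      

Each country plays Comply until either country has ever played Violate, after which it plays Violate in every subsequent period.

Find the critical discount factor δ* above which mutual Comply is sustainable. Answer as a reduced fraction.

3/4

Kirov: cooperation gives 12 each period; deviation gives 15 once then 6 forever.
  12/(1−δ) ≥ 15 + 6δ/(1−δ) ⇒ δ ≥ 3/9 = 1/3.
Arcadia: cooperation gives 10 each period; deviation gives 13 once then 9 forever.
  δ ≥ 3/4.
Both must hold, so the binding constraint is Arcadia's: δ ≥ 3/4.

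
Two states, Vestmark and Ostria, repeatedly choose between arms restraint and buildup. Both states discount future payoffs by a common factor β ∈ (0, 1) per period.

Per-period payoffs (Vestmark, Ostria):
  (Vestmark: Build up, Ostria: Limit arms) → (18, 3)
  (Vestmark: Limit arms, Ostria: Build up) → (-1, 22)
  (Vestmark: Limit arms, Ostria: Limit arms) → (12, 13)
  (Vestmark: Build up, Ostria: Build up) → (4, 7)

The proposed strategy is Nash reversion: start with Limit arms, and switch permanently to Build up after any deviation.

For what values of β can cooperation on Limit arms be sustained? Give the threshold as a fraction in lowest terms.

For Vestmark: deviation gain 18−12 = 6, per-period punishment loss 12−4 = 8. IC gives β ≥ 6/14 = 3/7.
For Ostria: gain 9, loss 6 per period, so β ≥ 9/15 = 3/5.
The tighter constraint is Ostria's, so cooperation needs β ≥ 3/5.

3/5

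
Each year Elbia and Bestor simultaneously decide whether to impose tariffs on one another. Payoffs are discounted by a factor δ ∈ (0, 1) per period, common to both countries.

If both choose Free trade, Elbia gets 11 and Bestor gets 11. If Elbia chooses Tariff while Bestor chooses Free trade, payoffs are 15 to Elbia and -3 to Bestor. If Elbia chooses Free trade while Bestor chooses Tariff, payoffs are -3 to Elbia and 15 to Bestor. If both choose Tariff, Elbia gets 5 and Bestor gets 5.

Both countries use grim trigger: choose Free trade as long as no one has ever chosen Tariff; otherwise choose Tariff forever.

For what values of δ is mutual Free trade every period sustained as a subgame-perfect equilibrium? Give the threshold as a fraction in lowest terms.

Under grim trigger the critical discount factor is (T−C)/(T−P) with T = 15, C = 11, P = 5.
δ* = (15−11)/(15−5) = 4/10 = 2/5.

2/5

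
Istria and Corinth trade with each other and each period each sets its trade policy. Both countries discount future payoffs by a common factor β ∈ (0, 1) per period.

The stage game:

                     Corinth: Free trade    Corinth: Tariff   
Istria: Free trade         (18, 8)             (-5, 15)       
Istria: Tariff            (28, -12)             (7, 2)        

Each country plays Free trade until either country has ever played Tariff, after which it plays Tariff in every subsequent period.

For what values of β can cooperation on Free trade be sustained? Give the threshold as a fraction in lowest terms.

For Istria: deviation gain 28−18 = 10, per-period punishment loss 18−7 = 11. IC gives β ≥ 10/21.
For Corinth: gain 7, loss 6 per period, so β ≥ 7/13.
The tighter constraint is Corinth's, so cooperation needs β ≥ 7/13.

7/13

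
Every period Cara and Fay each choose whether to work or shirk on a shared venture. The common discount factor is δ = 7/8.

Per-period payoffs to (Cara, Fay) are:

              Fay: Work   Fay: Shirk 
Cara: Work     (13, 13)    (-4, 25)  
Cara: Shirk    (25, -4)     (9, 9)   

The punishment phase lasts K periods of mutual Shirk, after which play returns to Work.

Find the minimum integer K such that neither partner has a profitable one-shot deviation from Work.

5

No profitable deviation requires (13−9)(δ+…+δ^K) ≥ 25−13, i.e. δ+…+δ^K ≥ 3 ≈ 3.0000.
With δ = 7/8, the partial sums are K=1: 0.8750, K=2: 1.6406, K=3: 2.3105, K=4: 2.8967, K=5: 3.4096.
K = 5 is the first length at which the sum reaches 3.0000.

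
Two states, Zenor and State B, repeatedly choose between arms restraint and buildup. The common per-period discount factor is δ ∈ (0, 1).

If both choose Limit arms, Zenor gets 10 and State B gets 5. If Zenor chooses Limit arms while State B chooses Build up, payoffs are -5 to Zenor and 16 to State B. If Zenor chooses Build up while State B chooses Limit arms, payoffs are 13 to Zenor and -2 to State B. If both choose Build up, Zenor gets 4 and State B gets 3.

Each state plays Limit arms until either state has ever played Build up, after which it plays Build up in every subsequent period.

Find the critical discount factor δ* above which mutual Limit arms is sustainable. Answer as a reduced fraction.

11/13

For Zenor: deviation gain 13−10 = 3, per-period punishment loss 10−4 = 6. IC gives δ ≥ 3/9 = 1/3.
For State B: gain 11, loss 2 per period, so δ ≥ 11/13.
The tighter constraint is State B's, so cooperation needs δ ≥ 11/13.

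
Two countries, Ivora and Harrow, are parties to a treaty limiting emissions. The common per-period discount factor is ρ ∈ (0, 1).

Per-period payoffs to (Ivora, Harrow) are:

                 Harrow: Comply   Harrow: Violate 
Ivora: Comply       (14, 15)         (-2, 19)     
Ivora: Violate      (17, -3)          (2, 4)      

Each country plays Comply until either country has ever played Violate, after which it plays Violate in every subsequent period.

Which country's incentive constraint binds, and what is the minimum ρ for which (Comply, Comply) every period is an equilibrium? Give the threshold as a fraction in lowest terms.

Harrow; ρ ≥ 4/15

Ivora: cooperation gives 14 each period; deviation gives 17 once then 2 forever.
  14/(1−ρ) ≥ 17 + 2ρ/(1−ρ) ⇒ ρ ≥ 3/15 = 1/5.
Harrow: cooperation gives 15 each period; deviation gives 19 once then 4 forever.
  ρ ≥ 4/15.
Both must hold, so the binding constraint is Harrow's: ρ ≥ 4/15.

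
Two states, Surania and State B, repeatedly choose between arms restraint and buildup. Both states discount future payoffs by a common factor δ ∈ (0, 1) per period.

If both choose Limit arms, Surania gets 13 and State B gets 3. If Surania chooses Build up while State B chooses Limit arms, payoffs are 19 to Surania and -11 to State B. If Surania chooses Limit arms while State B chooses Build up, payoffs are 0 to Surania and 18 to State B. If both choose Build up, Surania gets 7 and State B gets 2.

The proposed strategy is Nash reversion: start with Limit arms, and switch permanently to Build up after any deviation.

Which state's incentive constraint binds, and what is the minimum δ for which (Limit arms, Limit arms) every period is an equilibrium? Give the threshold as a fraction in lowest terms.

State B; δ ≥ 15/16

Surania's threshold: (19−13)/(19−7) = 1/2.
State B's threshold: (18−3)/(18−2) = 15/16.
1/2 < 15/16, so State B binds and δ* = 15/16.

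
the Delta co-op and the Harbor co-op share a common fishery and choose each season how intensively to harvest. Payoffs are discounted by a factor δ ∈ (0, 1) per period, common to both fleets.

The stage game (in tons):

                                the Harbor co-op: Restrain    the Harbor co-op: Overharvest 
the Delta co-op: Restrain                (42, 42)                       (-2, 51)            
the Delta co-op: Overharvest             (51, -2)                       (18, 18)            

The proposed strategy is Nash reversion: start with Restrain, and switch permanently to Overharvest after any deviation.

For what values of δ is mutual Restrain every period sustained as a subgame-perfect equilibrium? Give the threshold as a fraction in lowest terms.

One-period gain from deviating is 51 − 42 = 9. The loss is 42 − 18 = 24 in every subsequent period, with present value 24·δ/(1−δ).
Deviation is unprofitable when 24·δ/(1−δ) ≥ 9, i.e. δ/(1−δ) ≥ 3/8.
Equivalently δ ≥ 9/(9+24) = 3/11.

3/11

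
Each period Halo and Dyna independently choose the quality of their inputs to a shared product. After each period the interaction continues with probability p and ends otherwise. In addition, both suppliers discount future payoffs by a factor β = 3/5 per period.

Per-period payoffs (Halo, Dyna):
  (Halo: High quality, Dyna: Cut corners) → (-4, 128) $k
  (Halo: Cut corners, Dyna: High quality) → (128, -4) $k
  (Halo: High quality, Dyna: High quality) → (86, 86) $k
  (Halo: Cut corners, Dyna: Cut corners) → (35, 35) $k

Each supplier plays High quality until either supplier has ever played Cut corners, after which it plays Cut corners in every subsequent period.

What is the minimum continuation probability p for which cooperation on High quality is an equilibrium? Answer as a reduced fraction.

Expected continuation weight on next period's payoff is β·p = 3/5·p, which plays the role of the discount factor.
Cooperation requires 3/5·p ≥ (128−86)/(128−35) = 14/31, hence p ≥ 70/93.

70/93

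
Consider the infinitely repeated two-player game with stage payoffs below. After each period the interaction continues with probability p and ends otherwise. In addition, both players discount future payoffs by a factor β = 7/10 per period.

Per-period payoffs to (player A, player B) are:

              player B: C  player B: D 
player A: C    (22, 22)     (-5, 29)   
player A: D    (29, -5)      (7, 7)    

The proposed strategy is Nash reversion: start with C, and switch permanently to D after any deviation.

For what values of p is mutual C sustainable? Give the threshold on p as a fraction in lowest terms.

Expected continuation weight on next period's payoff is β·p = 7/10·p, which plays the role of the discount factor.
Cooperation requires 7/10·p ≥ (29−22)/(29−7) = 7/22, hence p ≥ 5/11.

5/11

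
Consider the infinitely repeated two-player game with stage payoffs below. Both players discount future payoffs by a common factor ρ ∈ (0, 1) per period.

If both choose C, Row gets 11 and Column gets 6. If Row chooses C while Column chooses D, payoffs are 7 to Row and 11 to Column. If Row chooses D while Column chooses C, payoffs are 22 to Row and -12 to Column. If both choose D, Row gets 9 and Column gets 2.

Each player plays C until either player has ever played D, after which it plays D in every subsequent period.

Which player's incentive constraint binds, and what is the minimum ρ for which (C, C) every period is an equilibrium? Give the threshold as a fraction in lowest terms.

Row; ρ ≥ 11/13

Row's threshold: (22−11)/(22−9) = 11/13.
Column's threshold: (11−6)/(11−2) = 5/9.
11/13 > 5/9, so Row binds and ρ* = 11/13.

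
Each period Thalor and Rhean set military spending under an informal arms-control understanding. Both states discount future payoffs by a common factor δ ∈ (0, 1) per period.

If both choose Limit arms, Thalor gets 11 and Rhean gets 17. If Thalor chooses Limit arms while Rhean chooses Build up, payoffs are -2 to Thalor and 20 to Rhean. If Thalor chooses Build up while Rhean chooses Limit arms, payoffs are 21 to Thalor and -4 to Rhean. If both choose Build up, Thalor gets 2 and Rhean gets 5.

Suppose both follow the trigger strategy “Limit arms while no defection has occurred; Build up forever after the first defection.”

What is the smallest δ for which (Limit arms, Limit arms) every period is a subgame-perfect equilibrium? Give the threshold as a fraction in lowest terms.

10/19

For Thalor: deviation gain 21−11 = 10, per-period punishment loss 11−2 = 9. IC gives δ ≥ 10/19.
For Rhean: gain 3, loss 12 per period, so δ ≥ 3/15 = 1/5.
The tighter constraint is Thalor's, so cooperation needs δ ≥ 10/19.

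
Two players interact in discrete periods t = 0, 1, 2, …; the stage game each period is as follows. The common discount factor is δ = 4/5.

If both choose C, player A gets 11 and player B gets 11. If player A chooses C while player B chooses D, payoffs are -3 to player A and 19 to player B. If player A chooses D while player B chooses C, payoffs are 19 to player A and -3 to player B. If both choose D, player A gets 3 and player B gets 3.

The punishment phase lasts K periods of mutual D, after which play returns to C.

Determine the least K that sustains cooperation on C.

Need Σ_{k=1}^{K} δ^k ≥ (19−11)/(11−3) = 1.0000 at δ = 4/5.
At K = 1 the sum is 0.8000 < 1.0000; at K = 2 it is 1.4400 ≥ 1.0000.
So the minimum punishment length is K = 2.

2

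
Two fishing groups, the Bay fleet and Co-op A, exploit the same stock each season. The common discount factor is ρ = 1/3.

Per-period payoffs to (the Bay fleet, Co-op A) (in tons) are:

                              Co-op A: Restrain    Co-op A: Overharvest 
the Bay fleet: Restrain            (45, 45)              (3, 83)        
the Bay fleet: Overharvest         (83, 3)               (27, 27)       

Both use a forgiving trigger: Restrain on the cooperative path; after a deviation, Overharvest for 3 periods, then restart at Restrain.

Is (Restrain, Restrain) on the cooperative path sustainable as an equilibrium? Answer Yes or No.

No

Comparing payoff streams over the 4 periods until play realigns: cooperate → 45(1+ρ+…+ρ^3); deviate → 83 + 27(ρ+…+ρ^3).
Cooperation is sustained iff (45−27)(ρ+…+ρ^3) ≥ 83−45.
ρ+…+ρ^3 = 1/3·(1−(1/3)^3)/(1−1/3) = 0.4815, and (83−45)/(45−27) = 2.1111.
0.4815 < 2.1111, so cooperation is not sustainable.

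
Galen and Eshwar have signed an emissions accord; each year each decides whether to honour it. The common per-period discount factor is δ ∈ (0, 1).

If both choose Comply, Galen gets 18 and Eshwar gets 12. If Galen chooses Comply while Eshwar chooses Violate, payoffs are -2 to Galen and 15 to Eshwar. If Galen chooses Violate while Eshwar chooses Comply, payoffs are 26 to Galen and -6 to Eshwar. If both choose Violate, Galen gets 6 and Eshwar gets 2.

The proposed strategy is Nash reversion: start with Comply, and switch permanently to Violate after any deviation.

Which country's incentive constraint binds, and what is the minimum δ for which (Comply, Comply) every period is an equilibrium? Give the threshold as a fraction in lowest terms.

Galen; δ ≥ 2/5

Galen: cooperation gives 18 each period; deviation gives 26 once then 6 forever.
  18/(1−δ) ≥ 26 + 6δ/(1−δ) ⇒ δ ≥ 8/20 = 2/5.
Eshwar: cooperation gives 12 each period; deviation gives 15 once then 2 forever.
  δ ≥ 3/13.
Both must hold, so the binding constraint is Galen's: δ ≥ 2/5.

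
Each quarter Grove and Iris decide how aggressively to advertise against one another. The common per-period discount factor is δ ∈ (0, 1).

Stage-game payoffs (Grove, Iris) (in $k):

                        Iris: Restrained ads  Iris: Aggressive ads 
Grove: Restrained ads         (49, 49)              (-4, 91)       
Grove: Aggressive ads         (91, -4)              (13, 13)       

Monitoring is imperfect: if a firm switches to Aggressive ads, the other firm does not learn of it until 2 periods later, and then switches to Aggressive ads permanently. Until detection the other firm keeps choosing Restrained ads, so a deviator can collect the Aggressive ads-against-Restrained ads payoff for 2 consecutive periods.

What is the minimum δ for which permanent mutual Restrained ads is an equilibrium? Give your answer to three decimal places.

The best deviation is to choose Aggressive ads for all 2 undetected periods, earning 91 each, then 13 forever once detected.
Deviation value: 91(1−δ^2)/(1−δ) + 13δ^2/(1−δ); cooperation value: 49/(1−δ).
IC: 49 ≥ 91(1−δ^2) + 13δ^2 = 91 − 78δ^2.
So δ^2 ≥ 42/78 = 7/13, giving δ ≥ (7/13)^(1/2) ≈ 0.734.

0.734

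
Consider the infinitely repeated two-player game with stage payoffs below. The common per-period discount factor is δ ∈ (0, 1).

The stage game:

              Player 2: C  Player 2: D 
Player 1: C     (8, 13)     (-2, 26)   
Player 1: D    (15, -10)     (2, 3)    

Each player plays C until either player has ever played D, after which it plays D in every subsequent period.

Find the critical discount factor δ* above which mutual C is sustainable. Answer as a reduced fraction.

13/23

For Player 1: deviation gain 15−8 = 7, per-period punishment loss 8−2 = 6. IC gives δ ≥ 7/13.
For Player 2: gain 13, loss 10 per period, so δ ≥ 13/23.
The tighter constraint is Player 2's, so cooperation needs δ ≥ 13/23.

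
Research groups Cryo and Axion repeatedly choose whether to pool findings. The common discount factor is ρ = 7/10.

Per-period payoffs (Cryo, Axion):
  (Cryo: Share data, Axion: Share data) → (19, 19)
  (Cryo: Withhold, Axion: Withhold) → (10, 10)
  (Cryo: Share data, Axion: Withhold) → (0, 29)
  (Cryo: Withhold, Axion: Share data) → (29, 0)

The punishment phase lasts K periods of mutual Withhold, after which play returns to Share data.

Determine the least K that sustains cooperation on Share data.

Need Σ_{k=1}^{K} ρ^k ≥ (29−19)/(19−10) = 1.1111 at ρ = 7/10.
At K = 1 the sum is 0.7000 < 1.1111; at K = 2 it is 1.1900 ≥ 1.1111.
So the minimum punishment length is K = 2.

2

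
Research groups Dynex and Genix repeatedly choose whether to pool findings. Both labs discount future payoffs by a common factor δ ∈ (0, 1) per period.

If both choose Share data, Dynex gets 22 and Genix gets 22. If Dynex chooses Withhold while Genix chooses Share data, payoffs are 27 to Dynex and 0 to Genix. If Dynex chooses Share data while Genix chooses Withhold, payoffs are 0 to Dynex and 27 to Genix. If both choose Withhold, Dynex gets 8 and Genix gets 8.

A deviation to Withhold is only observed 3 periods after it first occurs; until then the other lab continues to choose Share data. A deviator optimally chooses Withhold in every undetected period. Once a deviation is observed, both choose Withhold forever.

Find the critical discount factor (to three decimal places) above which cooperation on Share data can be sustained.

Deviating for the 3 undetected periods gains 27−22 = 5 per period over cooperation, then loses 22−8 = 14 per period forever once punishment starts.
Gain: 5(1 + δ + … + δ^2); loss: 14·δ^3/(1−δ).
No profitable deviation ⇔ 5(1−δ^3) ≤ 14·δ^3, i.e. δ^3 ≥ 5/(5+14) = 5/19.
Hence δ ≥ (5/19)^(1/3) ≈ 0.641.

0.641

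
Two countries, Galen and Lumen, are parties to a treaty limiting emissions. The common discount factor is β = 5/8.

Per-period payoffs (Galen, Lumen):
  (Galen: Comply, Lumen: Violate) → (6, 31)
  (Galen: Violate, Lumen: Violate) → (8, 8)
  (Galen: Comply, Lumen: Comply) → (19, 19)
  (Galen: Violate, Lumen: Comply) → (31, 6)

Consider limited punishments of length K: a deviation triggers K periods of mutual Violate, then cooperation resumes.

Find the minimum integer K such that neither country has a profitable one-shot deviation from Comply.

IC: β(1−β^K)/(1−β) ≥ (31−19)/(19−8) = 12/11.
With β = 5/8: need 1 − β^K ≥ 12/11·(1−5/8)/(5/8), i.e. β^K ≤ 0.3455.
Since (5/8)^2 = 0.3906 and (5/8)^3 = 0.2441, the smallest such K is 3.

3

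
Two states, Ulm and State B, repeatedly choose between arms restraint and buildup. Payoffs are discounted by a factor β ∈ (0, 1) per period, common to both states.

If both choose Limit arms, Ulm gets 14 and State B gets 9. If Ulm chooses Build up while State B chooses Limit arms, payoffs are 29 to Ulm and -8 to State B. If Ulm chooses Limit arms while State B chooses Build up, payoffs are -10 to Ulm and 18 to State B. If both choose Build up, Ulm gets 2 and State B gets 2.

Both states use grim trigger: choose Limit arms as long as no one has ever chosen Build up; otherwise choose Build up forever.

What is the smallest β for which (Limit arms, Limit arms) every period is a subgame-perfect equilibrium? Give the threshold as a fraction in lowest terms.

9/16

For Ulm: deviation gain 29−14 = 15, per-period punishment loss 14−2 = 12. IC gives β ≥ 15/27 = 5/9.
For State B: gain 9, loss 7 per period, so β ≥ 9/16.
The tighter constraint is State B's, so cooperation needs β ≥ 9/16.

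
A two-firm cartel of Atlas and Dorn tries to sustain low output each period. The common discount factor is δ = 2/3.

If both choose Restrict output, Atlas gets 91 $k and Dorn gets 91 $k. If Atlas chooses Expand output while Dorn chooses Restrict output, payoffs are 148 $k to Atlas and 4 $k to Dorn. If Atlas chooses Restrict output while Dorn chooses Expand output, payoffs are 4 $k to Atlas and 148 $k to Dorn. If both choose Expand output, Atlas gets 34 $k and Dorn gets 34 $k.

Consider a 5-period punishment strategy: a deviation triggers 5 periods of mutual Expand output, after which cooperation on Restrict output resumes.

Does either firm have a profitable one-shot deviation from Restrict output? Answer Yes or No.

A one-shot deviation gives 148 now, then 34 for 5 periods, then back to 91.
Gain from deviating: (148−91) today; loss: (91−34) in each of the next 5 periods.
No-deviation condition: (91−34)(δ+…+δ^5) ≥ 148−91, i.e. δ+…+δ^5 ≥ 1.
At δ = 2/3: δ+…+δ^5 = 1.7366 ≥ 1.0000.
So cooperation is sustainable.

No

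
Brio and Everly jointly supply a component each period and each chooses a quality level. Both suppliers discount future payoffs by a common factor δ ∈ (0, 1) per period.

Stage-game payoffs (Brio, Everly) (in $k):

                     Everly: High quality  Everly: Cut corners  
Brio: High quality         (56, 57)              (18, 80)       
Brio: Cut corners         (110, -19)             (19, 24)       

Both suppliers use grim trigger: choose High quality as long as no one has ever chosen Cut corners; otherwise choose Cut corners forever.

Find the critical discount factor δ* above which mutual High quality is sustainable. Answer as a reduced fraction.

Brio: cooperation gives 56 each period; deviation gives 110 once then 19 forever.
  56/(1−δ) ≥ 110 + 19δ/(1−δ) ⇒ δ ≥ 54/91.
Everly: cooperation gives 57 each period; deviation gives 80 once then 24 forever.
  δ ≥ 23/56.
Both must hold, so the binding constraint is Brio's: δ ≥ 54/91.

54/91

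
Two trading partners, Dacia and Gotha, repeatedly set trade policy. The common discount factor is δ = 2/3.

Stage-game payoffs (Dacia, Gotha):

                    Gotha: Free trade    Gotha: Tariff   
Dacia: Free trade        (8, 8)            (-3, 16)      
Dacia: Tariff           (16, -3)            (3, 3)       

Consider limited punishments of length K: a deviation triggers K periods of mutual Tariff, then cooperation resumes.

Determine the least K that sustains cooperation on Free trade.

IC: δ(1−δ^K)/(1−δ) ≥ (16−8)/(8−3) = 8/5.
With δ = 2/3: need 1 − δ^K ≥ 8/5·(1−2/3)/(2/3), i.e. δ^K ≤ 0.2000.
Since (2/3)^3 = 0.2963 and (2/3)^4 = 0.1975, the smallest such K is 4.

4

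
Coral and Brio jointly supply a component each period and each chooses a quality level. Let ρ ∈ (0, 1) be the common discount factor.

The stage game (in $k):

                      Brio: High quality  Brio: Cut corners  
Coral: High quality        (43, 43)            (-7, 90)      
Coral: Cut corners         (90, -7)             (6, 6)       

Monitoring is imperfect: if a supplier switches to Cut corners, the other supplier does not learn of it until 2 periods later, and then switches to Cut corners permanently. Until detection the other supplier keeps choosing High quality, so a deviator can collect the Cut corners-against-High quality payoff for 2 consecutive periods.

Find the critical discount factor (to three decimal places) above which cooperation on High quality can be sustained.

0.748

The best deviation is to choose Cut corners for all 2 undetected periods, earning 90 each, then 6 forever once detected.
Deviation value: 90(1−ρ^2)/(1−ρ) + 6ρ^2/(1−ρ); cooperation value: 43/(1−ρ).
IC: 43 ≥ 90(1−ρ^2) + 6ρ^2 = 90 − 84ρ^2.
So ρ^2 ≥ 47/84, giving ρ ≥ (47/84)^(1/2) ≈ 0.748.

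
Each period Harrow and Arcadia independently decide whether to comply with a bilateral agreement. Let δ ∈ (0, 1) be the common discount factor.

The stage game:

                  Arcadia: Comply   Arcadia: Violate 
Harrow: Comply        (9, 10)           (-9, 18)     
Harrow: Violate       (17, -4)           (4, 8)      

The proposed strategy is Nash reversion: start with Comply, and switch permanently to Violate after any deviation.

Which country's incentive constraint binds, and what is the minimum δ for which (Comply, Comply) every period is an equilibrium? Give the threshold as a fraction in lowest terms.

Harrow: cooperation gives 9 each period; deviation gives 17 once then 4 forever.
  9/(1−δ) ≥ 17 + 4δ/(1−δ) ⇒ δ ≥ 8/13.
Arcadia: cooperation gives 10 each period; deviation gives 18 once then 8 forever.
  δ ≥ 8/10 = 4/5.
Both must hold, so the binding constraint is Arcadia's: δ ≥ 4/5.

Arcadia; δ ≥ 4/5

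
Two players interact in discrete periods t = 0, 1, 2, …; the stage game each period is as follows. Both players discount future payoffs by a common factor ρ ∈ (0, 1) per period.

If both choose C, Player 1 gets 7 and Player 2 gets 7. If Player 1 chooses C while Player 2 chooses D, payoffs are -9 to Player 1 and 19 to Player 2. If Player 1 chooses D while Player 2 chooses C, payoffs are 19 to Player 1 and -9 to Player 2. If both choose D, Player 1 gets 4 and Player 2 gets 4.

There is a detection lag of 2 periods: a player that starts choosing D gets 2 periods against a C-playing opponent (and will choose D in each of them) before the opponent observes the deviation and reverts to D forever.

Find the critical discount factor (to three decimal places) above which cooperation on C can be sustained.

A deviator earns 19 for 2 periods, then 4 forever; cooperating earns 7 forever. Multiplying the IC by (1−ρ):
7 ≥ 19(1−ρ^2) + 4ρ^2, so 15·ρ^2 ≥ 12 and ρ^2 ≥ 4/5.
ρ ≥ (4/5)^(1/2) ≈ 0.894.

0.894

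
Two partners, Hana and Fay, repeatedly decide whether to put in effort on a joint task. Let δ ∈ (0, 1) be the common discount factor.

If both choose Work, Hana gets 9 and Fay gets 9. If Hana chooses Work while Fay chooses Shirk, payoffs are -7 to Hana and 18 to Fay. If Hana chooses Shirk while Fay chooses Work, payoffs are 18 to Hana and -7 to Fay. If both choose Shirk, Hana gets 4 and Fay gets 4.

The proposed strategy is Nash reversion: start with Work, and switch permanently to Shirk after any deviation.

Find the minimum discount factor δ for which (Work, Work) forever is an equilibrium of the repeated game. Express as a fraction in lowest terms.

One-period gain from deviating is 18 − 9 = 9. The loss is 9 − 4 = 5 in every subsequent period, with present value 5·δ/(1−δ).
Deviation is unprofitable when 5·δ/(1−δ) ≥ 9, i.e. δ/(1−δ) ≥ 9/5.
Equivalently δ ≥ 9/(9+5) = 9/14.

9/14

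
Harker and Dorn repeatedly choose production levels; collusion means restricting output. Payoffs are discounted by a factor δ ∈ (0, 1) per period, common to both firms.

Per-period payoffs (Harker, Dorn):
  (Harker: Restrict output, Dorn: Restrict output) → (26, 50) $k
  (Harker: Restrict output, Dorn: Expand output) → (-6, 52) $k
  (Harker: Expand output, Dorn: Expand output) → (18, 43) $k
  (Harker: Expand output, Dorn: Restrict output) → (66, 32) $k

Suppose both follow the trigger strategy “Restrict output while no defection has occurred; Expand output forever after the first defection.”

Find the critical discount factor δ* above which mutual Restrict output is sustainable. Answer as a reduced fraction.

Harker's threshold: (66−26)/(66−18) = 5/6.
Dorn's threshold: (52−50)/(52−43) = 2/9.
5/6 > 2/9, so Harker binds and δ* = 5/6.

5/6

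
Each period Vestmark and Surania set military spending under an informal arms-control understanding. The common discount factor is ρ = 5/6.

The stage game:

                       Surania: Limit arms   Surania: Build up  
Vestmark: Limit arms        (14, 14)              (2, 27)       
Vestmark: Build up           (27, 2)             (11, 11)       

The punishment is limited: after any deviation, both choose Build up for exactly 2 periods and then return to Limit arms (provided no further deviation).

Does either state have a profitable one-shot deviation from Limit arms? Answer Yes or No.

Comparing payoff streams over the 3 periods until play realigns: cooperate → 14(1+ρ+…+ρ^2); deviate → 27 + 11(ρ+…+ρ^2).
Cooperation is sustained iff (14−11)(ρ+…+ρ^2) ≥ 27−14.
ρ+…+ρ^2 = 5/6·(1−(5/6)^2)/(1−5/6) = 1.5278, and (27−14)/(14−11) = 4.3333.
1.5278 < 4.3333, so cooperation is not sustainable.

Yes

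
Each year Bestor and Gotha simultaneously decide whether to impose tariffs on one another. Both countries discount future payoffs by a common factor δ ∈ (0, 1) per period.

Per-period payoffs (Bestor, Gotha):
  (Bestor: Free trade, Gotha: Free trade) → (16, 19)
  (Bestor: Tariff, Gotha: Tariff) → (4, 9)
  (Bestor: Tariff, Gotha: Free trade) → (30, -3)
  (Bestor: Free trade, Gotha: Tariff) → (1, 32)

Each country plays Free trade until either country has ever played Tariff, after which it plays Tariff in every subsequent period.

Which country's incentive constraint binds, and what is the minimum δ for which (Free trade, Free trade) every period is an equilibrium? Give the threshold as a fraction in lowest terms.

Bestor: cooperation gives 16 each period; deviation gives 30 once then 4 forever.
  16/(1−δ) ≥ 30 + 4δ/(1−δ) ⇒ δ ≥ 14/26 = 7/13.
Gotha: cooperation gives 19 each period; deviation gives 32 once then 9 forever.
  δ ≥ 13/23.
Both must hold, so the binding constraint is Gotha's: δ ≥ 13/23.

Gotha; δ ≥ 13/23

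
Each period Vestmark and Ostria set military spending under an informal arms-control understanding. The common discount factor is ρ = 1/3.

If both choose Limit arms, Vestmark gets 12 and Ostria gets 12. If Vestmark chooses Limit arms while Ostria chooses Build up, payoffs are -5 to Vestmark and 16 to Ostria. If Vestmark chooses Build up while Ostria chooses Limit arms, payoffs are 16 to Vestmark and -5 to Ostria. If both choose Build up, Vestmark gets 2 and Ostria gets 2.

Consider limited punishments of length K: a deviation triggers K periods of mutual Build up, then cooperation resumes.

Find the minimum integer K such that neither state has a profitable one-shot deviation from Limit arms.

2

IC: ρ(1−ρ^K)/(1−ρ) ≥ (16−12)/(12−2) = 2/5.
With ρ = 1/3: need 1 − ρ^K ≥ 2/5·(1−1/3)/(1/3), i.e. ρ^K ≤ 0.2000.
Since (1/3)^1 = 0.3333 and (1/3)^2 = 0.1111, the smallest such K is 2.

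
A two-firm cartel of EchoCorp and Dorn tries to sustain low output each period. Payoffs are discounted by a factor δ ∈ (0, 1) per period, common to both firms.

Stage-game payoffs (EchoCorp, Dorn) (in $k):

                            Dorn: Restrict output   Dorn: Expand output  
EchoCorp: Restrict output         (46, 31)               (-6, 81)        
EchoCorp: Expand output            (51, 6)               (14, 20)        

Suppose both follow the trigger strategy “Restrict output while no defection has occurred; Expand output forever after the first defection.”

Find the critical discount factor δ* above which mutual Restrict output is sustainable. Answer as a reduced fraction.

EchoCorp: cooperation gives 46 each period; deviation gives 51 once then 14 forever.
  46/(1−δ) ≥ 51 + 14δ/(1−δ) ⇒ δ ≥ 5/37.
Dorn: cooperation gives 31 each period; deviation gives 81 once then 20 forever.
  δ ≥ 50/61.
Both must hold, so the binding constraint is Dorn's: δ ≥ 50/61.

50/61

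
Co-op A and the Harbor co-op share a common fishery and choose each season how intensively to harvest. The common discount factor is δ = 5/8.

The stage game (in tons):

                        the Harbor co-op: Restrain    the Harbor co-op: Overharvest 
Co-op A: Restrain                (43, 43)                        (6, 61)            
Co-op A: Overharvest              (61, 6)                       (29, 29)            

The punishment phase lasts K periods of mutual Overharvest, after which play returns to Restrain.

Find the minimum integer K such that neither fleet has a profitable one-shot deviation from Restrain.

4

Need Σ_{k=1}^{K} δ^k ≥ (61−43)/(43−29) = 1.2857 at δ = 5/8.
At K = 3 the sum is 1.2598 < 1.2857; at K = 4 it is 1.4124 ≥ 1.2857.
So the minimum punishment length is K = 4.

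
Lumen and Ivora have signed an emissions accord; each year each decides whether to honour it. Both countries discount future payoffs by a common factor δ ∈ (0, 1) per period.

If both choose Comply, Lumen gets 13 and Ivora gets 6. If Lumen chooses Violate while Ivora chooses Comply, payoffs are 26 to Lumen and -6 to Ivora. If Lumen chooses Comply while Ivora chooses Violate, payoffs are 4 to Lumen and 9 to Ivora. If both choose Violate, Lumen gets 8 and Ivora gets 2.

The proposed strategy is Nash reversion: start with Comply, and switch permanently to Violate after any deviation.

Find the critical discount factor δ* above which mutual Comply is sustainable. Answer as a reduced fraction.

For Lumen: deviation gain 26−13 = 13, per-period punishment loss 13−8 = 5. IC gives δ ≥ 13/18.
For Ivora: gain 3, loss 4 per period, so δ ≥ 3/7.
The tighter constraint is Lumen's, so cooperation needs δ ≥ 13/18.

13/18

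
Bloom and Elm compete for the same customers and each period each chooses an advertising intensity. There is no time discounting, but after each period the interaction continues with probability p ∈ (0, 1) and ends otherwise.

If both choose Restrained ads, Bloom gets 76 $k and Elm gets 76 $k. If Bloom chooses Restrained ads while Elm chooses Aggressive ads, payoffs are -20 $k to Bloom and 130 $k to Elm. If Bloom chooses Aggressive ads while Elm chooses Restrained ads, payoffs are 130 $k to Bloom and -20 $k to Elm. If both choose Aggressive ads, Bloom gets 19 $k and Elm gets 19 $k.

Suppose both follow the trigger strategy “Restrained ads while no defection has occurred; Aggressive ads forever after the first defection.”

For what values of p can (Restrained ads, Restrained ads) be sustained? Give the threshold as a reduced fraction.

18/37

Expected cooperation value is 76 + p·76 + p²·76 + … = 76/(1−p); deviation gives 130 + p·19/(1−p).
76 ≥ 130(1−p) + 19p ⇒ 111p ≥ 54 ⇒ p ≥ 54/111 = 18/37.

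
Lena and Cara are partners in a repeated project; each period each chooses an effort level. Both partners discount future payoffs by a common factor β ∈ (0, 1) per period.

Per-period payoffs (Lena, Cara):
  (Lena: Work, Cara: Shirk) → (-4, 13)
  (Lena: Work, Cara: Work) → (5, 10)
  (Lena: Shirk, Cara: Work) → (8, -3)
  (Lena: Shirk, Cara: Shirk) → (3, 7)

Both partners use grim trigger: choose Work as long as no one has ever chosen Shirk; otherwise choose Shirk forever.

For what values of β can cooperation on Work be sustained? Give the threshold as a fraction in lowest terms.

3/5

For Lena: deviation gain 8−5 = 3, per-period punishment loss 5−3 = 2. IC gives β ≥ 3/5.
For Cara: gain 3, loss 3 per period, so β ≥ 3/6 = 1/2.
The tighter constraint is Lena's, so cooperation needs β ≥ 3/5.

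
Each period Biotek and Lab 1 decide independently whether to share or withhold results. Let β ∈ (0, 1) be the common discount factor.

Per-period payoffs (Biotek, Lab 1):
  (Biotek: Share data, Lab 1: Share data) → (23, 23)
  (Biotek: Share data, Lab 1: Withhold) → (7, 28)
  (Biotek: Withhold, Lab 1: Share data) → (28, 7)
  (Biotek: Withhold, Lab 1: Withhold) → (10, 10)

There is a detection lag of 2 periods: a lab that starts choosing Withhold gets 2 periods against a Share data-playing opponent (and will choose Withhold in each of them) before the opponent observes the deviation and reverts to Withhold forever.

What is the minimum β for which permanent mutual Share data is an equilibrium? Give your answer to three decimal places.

The best deviation is to choose Withhold for all 2 undetected periods, earning 28 each, then 10 forever once detected.
Deviation value: 28(1−β^2)/(1−β) + 10β^2/(1−β); cooperation value: 23/(1−β).
IC: 23 ≥ 28(1−β^2) + 10β^2 = 28 − 18β^2.
So β^2 ≥ 5/18, giving β ≥ (5/18)^(1/2) ≈ 0.527.

0.527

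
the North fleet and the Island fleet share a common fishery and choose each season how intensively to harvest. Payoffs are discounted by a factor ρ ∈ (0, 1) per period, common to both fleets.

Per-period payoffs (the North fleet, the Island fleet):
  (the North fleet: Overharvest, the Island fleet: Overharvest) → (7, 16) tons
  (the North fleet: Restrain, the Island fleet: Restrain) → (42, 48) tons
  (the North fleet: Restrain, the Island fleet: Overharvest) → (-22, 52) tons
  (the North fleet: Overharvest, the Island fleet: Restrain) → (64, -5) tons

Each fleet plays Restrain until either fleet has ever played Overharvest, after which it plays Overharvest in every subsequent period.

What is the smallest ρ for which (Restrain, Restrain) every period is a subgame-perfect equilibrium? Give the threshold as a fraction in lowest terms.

the North fleet: cooperation gives 42 each period; deviation gives 64 once then 7 forever.
  42/(1−ρ) ≥ 64 + 7ρ/(1−ρ) ⇒ ρ ≥ 22/57.
the Island fleet: cooperation gives 48 each period; deviation gives 52 once then 16 forever.
  ρ ≥ 4/36 = 1/9.
Both must hold, so the binding constraint is the North fleet's: ρ ≥ 22/57.

22/57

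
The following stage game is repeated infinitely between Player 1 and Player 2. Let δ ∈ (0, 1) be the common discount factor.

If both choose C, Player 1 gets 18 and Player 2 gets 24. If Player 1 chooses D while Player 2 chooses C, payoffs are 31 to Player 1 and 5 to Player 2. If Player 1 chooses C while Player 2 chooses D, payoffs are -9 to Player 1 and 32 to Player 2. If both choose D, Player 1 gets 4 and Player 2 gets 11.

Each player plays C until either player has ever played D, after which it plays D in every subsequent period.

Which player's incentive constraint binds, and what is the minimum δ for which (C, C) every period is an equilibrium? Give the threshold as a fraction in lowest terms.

Player 1: cooperation gives 18 each period; deviation gives 31 once then 4 forever.
  18/(1−δ) ≥ 31 + 4δ/(1−δ) ⇒ δ ≥ 13/27.
Player 2: cooperation gives 24 each period; deviation gives 32 once then 11 forever.
  δ ≥ 8/21.
Both must hold, so the binding constraint is Player 1's: δ ≥ 13/27.

Player 1; δ ≥ 13/27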